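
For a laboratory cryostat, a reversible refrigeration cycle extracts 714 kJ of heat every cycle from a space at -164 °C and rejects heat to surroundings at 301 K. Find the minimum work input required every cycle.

T_C = -164 °C → -164 + 273.15 = 109.15 K.
COP_R = T_C/(T_H − T_C) = 109.15/191.85 = 0.5689.
W = Q_C/COP_R = 714/0.5689 = 1250 kJ.

W_in ≈ 1250 kJ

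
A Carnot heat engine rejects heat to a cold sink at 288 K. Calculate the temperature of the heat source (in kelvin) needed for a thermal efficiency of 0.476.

From η = 1 − T_C/T_H, solving for T_H gives T_H = T_C/(1 − η) = 288.00/(1 − 0.476) = 550 K.

T_H ≈ 550 K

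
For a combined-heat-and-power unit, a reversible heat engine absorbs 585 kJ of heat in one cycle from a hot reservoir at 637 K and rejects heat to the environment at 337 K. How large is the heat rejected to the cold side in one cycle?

Q_C ≈ 309 kJ

Carnot efficiency: η = 1 − T_C/T_H = 1 − 337.00/637.00 = 0.4710.
For a reversible cycle Q_C/Q_H = T_C/T_H, so Q_C = 585 × 337.00/637.00 = 309 kJ.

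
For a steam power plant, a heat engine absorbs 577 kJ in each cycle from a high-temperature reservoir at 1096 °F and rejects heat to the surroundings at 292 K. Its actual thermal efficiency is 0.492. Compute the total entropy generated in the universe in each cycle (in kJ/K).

ΔS_univ ≈ 0.336 kJ/K

T_H = 1096 °F → (1096 − 32) × 5/9 = 591.11 °C = 864.26 K.
W = η·Q_H = 0.492 × 577 = 283.9 kJ, so Q_C = Q_H − W = 293.1 kJ.
Reservoir entropy changes: ΔS_H = −Q_H/T_H = −577/864.26 = -0.6676 kJ/K and ΔS_C = +Q_C/T_C = 293.1/292.00 = 1.004 kJ/K.
ΔS_univ = −Q_H/T_H + Q_C/T_C = 0.336 kJ/K (> 0, since η = 0.492 < η_Carnot = 0.662).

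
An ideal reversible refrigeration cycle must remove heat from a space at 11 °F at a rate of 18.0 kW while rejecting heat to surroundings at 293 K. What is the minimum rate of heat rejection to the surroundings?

T_C = 11 °F → (11 − 32) × 5/9 = -11.67 °C = 261.48 K.
For a reversible cycle Q_H/Q_C = T_H/T_C, so Q_H = Q_C·T_H/T_C = 18.0 × 293.00/261.48 = 20.2 kW.

Q̇_H ≈ 20.2 kW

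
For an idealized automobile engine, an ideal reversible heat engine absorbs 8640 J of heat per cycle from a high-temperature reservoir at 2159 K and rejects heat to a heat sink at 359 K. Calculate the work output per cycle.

W ≈ 7200 J

For a reversible engine, η = 1 − T_C/T_H = 1 − 359.00/2159.00 = 0.8337.
W = η·Q_H = 0.8337 × 8640 = 7200 J.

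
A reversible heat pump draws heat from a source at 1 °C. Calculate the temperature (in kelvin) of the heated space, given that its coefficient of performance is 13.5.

T_H ≈ 296 K

T_C = 1 °C → 1 + 273.15 = 274.15 K.
COP_HP = T_H/(T_H − T_C) ⇒ T_H = T_C·COP_HP/(COP_HP − 1) = 274.15 × 13.5/(13.5 − 1) = 296 K.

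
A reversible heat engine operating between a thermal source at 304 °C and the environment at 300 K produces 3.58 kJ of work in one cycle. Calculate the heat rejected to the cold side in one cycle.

Q_C ≈ 3.875 kJ

T_H = 304 °C → 304 + 273.15 = 577.15 K.
Since the cycle is reversible, η = 1 − T_C/T_H = 1 − 300.00/577.15 = 0.4802.
Since Q_C/Q_H = T_C/T_H and Q_H = W/η, Q_C = W·T_C/(T_H − T_C) = 3.58 × 300.00/277.15 = 3.875 kJ.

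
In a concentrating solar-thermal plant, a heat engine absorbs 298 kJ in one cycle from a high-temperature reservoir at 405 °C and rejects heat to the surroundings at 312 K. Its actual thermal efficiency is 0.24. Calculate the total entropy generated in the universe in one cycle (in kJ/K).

ΔS_univ ≈ 0.286 kJ/K

T_H = 405 °C → 405 + 273.15 = 678.15 K.
W = η·Q_H = 0.24 × 298 = 71.52 kJ, so Q_C = Q_H − W = 226.5 kJ.
Reservoir entropy changes: ΔS_H = −Q_H/T_H = −298/678.15 = -0.4394 kJ/K and ΔS_C = +Q_C/T_C = 226.5/312.00 = 0.7259 kJ/K.
ΔS_univ = −Q_H/T_H + Q_C/T_C = 0.286 kJ/K (> 0, since η = 0.24 < η_Carnot = 0.540).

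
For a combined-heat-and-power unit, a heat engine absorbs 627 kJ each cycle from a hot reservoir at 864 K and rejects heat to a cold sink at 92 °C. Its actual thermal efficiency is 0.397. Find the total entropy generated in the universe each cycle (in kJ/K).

T_C = 92 °C → 92 + 273.15 = 365.15 K.
W = η·Q_H = 0.397 × 627 = 248.9 kJ, so Q_C = Q_H − W = 378.1 kJ.
The hot reservoir loses entropy Q_H/T_H = 627/864.00 = 0.7257 kJ/K; the cold reservoir gains Q_C/T_C = 378.1/365.15 = 1.035 kJ/K.
ΔS_univ = −Q_H/T_H + Q_C/T_C = 0.3097 kJ/K (> 0, since η = 0.397 < η_Carnot = 0.577).

ΔS_univ ≈ 0.3097 kJ/K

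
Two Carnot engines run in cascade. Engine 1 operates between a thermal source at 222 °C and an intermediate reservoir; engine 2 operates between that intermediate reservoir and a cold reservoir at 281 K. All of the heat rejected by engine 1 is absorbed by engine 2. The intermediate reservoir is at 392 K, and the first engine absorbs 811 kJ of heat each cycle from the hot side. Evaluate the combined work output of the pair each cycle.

T_H = 222 °C → 222 + 273.15 = 495.15 K.
Two reversible stages in series are equivalent to a single Carnot engine between T_H and T_C, so η_total = 1 − T_C/T_H = 1 − 281.00/495.15 = 0.4325.
W_total = η_total · Q_H = 0.4325 × 811 = 351 kJ.

W_total ≈ 351 kJ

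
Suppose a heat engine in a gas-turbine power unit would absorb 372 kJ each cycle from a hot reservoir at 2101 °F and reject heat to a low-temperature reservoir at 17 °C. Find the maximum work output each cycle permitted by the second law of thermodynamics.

W_max ≈ 296 kJ

T_H = 2101 °F → (2101 − 32) × 5/9 = 1149.44 °C = 1422.59 K.
T_C = 17 °C → 17 + 273.15 = 290.15 K.
No engine can exceed the Carnot limit: η_max = 1 − T_C/T_H = 1 − 290.15/1422.59 = 0.7960.
W_max = η_max · Q_H = 0.7960 × 372 = 296 kJ.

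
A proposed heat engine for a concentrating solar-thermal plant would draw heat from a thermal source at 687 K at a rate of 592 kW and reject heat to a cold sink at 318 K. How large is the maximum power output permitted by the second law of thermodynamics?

Ẇ_max ≈ 318 kW

By the Carnot theorem, η_max = 1 − T_C/T_H = 1 − 318.00/687.00 = 0.5371.
W_max = η_max · Q_H = 0.5371 × 592 = 318 kW.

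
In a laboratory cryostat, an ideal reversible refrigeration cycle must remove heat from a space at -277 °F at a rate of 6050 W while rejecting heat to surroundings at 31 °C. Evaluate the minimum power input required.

Ẇ_in ≈ 12100 W

T_H = 31 °C → 31 + 273.15 = 304.15 K.
T_C = -277 °F → (-277 − 32) × 5/9 = -171.67 °C = 101.48 K.
For a reversible refrigerator, COP_R = T_C/(T_H − T_C) = 101.48/202.67 = 0.5007.
W = Q_C/COP_R = 6050/0.5007 = 12100 W.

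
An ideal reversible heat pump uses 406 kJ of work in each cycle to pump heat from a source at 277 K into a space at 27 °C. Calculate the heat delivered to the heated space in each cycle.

T_H = 27 °C → 27 + 273.15 = 300.15 K.
For a reversible heat pump, COP_HP = T_H/(T_H − T_C) = 300.15/23.15 = 12.9654.
Q_H = COP_HP · W = 12.9654 × 406 = 5264 kJ.

Q_H ≈ 5264 kJ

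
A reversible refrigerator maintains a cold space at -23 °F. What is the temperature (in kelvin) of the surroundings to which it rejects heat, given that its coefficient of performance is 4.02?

T_C = -23 °F → (-23 − 32) × 5/9 = -30.56 °C = 242.59 K.
COP_R = T_C/(T_H − T_C) ⇒ T_H = T_C·(1 + 1/COP_R) = 242.59 × (1 + 1/4.02) = 303 K.

T_H ≈ 303 K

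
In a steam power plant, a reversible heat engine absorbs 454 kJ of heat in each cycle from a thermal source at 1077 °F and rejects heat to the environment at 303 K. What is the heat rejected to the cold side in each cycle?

T_H = 1077 °F → (1077 − 32) × 5/9 = 580.56 °C = 853.71 K.
The Carnot efficiency is η = 1 − T_C/T_H = 1 − 303.00/853.71 = 0.6451.
For a reversible cycle Q_C/Q_H = T_C/T_H, so Q_C = 454 × 303.00/853.71 = 161.1 kJ.

Q_C ≈ 161.1 kJ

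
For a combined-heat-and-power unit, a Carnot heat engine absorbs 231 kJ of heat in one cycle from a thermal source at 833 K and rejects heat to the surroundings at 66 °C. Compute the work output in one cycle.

W ≈ 137 kJ

T_C = 66 °C → 66 + 273.15 = 339.15 K.
For a reversible engine, η = 1 − T_C/T_H = 1 − 339.15/833.00 = 0.5929.
W = η·Q_H = 0.5929 × 231 = 137 kJ.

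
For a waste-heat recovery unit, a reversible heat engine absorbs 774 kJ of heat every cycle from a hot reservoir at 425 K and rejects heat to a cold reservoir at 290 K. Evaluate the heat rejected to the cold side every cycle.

Q_C ≈ 528 kJ

For a reversible engine, η = 1 − T_C/T_H = 1 − 290.00/425.00 = 0.3176.
For a reversible cycle Q_C/Q_H = T_C/T_H, so Q_C = 774 × 290.00/425.00 = 528 kJ.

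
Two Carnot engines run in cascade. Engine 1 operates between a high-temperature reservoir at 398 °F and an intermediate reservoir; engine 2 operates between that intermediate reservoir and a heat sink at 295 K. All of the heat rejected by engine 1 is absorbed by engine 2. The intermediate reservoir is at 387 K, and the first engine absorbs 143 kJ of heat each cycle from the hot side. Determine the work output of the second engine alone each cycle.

W₂ ≈ 27.6 kJ

T_H = 398 °F → (398 − 32) × 5/9 = 203.33 °C = 476.48 K.
Heat entering the second stage: Q_m = Q_H·(T_m/T_H) = 143 × 387.00/476.48 = 116 kJ.
Second-stage efficiency η₂ = 1 − T_C/T_m = 1 − 295.00/387.00 = 0.2377, so W₂ = η₂·Q_m = 27.6 kJ.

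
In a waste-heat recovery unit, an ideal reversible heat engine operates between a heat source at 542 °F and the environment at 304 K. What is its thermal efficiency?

η ≈ 0.454

T_H = 542 °F → (542 − 32) × 5/9 = 283.33 °C = 556.48 K.
Since the cycle is reversible, η = 1 − T_C/T_H = 1 − 304.00/556.48 = 0.454.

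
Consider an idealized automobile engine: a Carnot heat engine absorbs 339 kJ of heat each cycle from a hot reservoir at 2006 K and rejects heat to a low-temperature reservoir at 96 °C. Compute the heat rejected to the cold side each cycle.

Q_C ≈ 62.4 kJ

T_C = 96 °C → 96 + 273.15 = 369.15 K.
Carnot efficiency: η = 1 − T_C/T_H = 1 − 369.15/2006.00 = 0.8160.
For a reversible cycle Q_C/Q_H = T_C/T_H, so Q_C = 339 × 369.15/2006.00 = 62.4 kJ.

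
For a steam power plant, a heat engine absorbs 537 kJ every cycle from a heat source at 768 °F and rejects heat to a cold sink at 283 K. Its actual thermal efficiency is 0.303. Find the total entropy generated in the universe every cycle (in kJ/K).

T_H = 768 °F → (768 − 32) × 5/9 = 408.89 °C = 682.04 K.
W = η·Q_H = 0.303 × 537 = 162.7 kJ, so Q_C = Q_H − W = 374.3 kJ.
The hot reservoir loses entropy Q_H/T_H = 537/682.04 = 0.7873 kJ/K; the cold reservoir gains Q_C/T_C = 374.3/283.00 = 1.323 kJ/K.
ΔS_univ = −Q_H/T_H + Q_C/T_C = 0.535 kJ/K (> 0, since η = 0.303 < η_Carnot = 0.585).

ΔS_univ ≈ 0.535 kJ/K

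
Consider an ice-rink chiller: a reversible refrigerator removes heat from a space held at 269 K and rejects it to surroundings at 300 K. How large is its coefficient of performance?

COP_R ≈ 8.68

For a reversible refrigerator, COP_R = T_C/(T_H − T_C) = 269.00/(300.00 − 269.00) = 8.68.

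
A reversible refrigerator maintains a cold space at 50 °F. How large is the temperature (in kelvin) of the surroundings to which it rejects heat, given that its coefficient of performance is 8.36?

T_C = 50 °F → (50 − 32) × 5/9 = 10.00 °C = 283.15 K.
COP_R = T_C/(T_H − T_C) ⇒ T_H = T_C·(1 + 1/COP_R) = 283.15 × (1 + 1/8.36) = 317 K.

T_H ≈ 317 K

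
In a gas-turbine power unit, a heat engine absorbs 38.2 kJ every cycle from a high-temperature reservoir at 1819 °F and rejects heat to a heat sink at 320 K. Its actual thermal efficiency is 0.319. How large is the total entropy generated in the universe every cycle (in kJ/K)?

T_H = 1819 °F → (1819 − 32) × 5/9 = 992.78 °C = 1265.93 K.
W = η·Q_H = 0.319 × 38.2 = 12.19 kJ, so Q_C = Q_H − W = 26.01 kJ.
Entropy balance on the reservoirs: −Q_H/T_H = -0.03018 kJ/K, +Q_C/T_C = 0.08129 kJ/K.
ΔS_univ = −Q_H/T_H + Q_C/T_C = 0.0511 kJ/K (> 0, since η = 0.319 < η_Carnot = 0.747).

ΔS_univ ≈ 0.0511 kJ/K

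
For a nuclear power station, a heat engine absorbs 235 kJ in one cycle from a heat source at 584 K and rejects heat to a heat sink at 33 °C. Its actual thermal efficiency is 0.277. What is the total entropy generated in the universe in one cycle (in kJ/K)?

T_C = 33 °C → 33 + 273.15 = 306.15 K.
W = η·Q_H = 0.277 × 235 = 65.09 kJ, so Q_C = Q_H − W = 169.9 kJ.
Reservoir entropy changes: ΔS_H = −Q_H/T_H = −235/584.00 = -0.4024 kJ/K and ΔS_C = +Q_C/T_C = 169.9/306.15 = 0.5550 kJ/K.
ΔS_univ = −Q_H/T_H + Q_C/T_C = 0.153 kJ/K (> 0, since η = 0.277 < η_Carnot = 0.476).

ΔS_univ ≈ 0.153 kJ/K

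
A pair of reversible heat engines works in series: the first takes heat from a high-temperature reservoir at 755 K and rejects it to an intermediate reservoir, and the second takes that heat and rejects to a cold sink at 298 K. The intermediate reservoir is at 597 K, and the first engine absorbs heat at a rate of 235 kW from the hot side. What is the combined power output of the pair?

Ẇ_total ≈ 142.2 kW

Two reversible stages in series are equivalent to a single Carnot engine between T_H and T_C, so η_total = 1 − T_C/T_H = 1 − 298.00/755.00 = 0.6053.
W_total = η_total · Q_H = 0.6053 × 235 = 142.2 kW.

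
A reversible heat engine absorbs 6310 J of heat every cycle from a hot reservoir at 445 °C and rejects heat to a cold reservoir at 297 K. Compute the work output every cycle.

W ≈ 3700 J

T_H = 445 °C → 445 + 273.15 = 718.15 K.
The Carnot efficiency is η = 1 − T_C/T_H = 1 − 297.00/718.15 = 0.5864.
W = η·Q_H = 0.5864 × 6310 = 3700 J.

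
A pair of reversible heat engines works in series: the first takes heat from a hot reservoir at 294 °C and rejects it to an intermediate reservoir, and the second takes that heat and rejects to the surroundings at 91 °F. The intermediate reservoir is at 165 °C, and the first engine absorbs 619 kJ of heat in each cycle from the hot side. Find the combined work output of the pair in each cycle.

T_H = 294 °C → 294 + 273.15 = 567.15 K.
T_C = 91 °F → (91 − 32) × 5/9 = 32.78 °C = 305.93 K.
Two reversible stages in series are equivalent to a single Carnot engine between T_H and T_C, so η_total = 1 − T_C/T_H = 1 − 305.93/567.15 = 0.4606.
W_total = η_total · Q_H = 0.4606 × 619 = 285 kJ.

W_total ≈ 285 kJ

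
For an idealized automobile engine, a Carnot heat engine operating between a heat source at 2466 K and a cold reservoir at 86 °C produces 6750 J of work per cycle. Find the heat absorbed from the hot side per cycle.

T_C = 86 °C → 86 + 273.15 = 359.15 K.
The Carnot efficiency is η = 1 − T_C/T_H = 1 − 359.15/2466.00 = 0.8544.
Q_H = W/η = 6750/0.8544 = 7900 J.

Q_H ≈ 7900 J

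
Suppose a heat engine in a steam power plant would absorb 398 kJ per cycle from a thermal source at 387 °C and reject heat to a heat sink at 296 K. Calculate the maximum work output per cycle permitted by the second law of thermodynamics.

W_max ≈ 220 kJ

T_H = 387 °C → 387 + 273.15 = 660.15 K.
By the Carnot theorem, η_max = 1 − T_C/T_H = 1 − 296.00/660.15 = 0.5516.
W_max = η_max · Q_H = 0.5516 × 398 = 220 kJ.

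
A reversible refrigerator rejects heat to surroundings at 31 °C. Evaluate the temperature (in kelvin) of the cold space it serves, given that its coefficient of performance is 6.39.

T_C ≈ 263 K

T_H = 31 °C → 31 + 273.15 = 304.15 K.
COP_R = T_C/(T_H − T_C) ⇒ T_C = T_H·COP_R/(1 + COP_R) = 304.15 × 6.39/(1 + 6.39) = 263 K.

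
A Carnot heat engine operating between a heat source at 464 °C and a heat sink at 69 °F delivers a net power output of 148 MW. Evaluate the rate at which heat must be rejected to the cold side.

T_H = 464 °C → 464 + 273.15 = 737.15 K.
T_C = 69 °F → (69 − 32) × 5/9 = 20.56 °C = 293.71 K.
The Carnot efficiency is η = 1 − T_C/T_H = 1 − 293.71/737.15 = 0.6016.
Since Q_C/Q_H = T_C/T_H and Q_H = W/η, Q_C = W·T_C/(T_H − T_C) = 148 × 293.71/443.44 = 98.0 MW.

Q̇_C ≈ 98.0 MW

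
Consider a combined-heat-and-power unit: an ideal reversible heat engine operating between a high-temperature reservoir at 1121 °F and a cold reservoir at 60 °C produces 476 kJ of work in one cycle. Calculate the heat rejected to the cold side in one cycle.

Q_C ≈ 291 kJ

T_H = 1121 °F → (1121 − 32) × 5/9 = 605.00 °C = 878.15 K.
T_C = 60 °C → 60 + 273.15 = 333.15 K.
Carnot efficiency: η = 1 − T_C/T_H = 1 − 333.15/878.15 = 0.6206.
Since Q_C/Q_H = T_C/T_H and Q_H = W/η, Q_C = W·T_C/(T_H − T_C) = 476 × 333.15/545.00 = 291 kJ.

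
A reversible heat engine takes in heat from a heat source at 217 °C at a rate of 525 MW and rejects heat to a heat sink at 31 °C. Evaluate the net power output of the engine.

Ẇ ≈ 199.2 MW

T_H = 217 °C → 217 + 273.15 = 490.15 K.
T_C = 31 °C → 31 + 273.15 = 304.15 K.
Carnot efficiency: η = 1 − T_C/T_H = 1 − 304.15/490.15 = 0.3795.
W = η·Q_H = 0.3795 × 525 = 199.2 MW.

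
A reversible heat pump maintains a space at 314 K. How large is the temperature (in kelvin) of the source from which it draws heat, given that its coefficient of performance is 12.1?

T_C ≈ 288.0 K

COP_HP = T_H/(T_H − T_C) ⇒ T_C = T_H·(COP_HP − 1)/COP_HP = 314.00 × (12.1 − 1)/12.1 = 288.0 K.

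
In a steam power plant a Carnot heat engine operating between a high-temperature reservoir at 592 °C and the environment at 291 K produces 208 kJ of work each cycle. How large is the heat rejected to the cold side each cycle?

T_H = 592 °C → 592 + 273.15 = 865.15 K.
η_rev = 1 − T_C/T_H = 1 − 291.00/865.15 = 0.6636.
Since Q_C/Q_H = T_C/T_H and Q_H = W/η, Q_C = W·T_C/(T_H − T_C) = 208 × 291.00/574.15 = 105 kJ.

Q_C ≈ 105 kJ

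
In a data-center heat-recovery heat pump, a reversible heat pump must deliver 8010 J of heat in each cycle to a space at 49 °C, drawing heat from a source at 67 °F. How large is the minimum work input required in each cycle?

W_in ≈ 735 J

T_H = 49 °C → 49 + 273.15 = 322.15 K.
T_C = 67 °F → (67 − 32) × 5/9 = 19.44 °C = 292.59 K.
The Carnot heat-pump COP is COP_HP = T_H/(T_H − T_C) = 322.15/29.56 = 10.8998.
W = Q_H/COP_HP = 8010/10.8998 = 735 J.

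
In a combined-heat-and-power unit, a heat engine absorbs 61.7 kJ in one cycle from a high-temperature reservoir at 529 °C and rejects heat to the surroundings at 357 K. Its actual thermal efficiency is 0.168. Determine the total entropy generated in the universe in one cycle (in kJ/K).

T_H = 529 °C → 529 + 273.15 = 802.15 K.
W = η·Q_H = 0.168 × 61.7 = 10.37 kJ, so Q_C = Q_H − W = 51.33 kJ.
Entropy balance on the reservoirs: −Q_H/T_H = -0.07692 kJ/K, +Q_C/T_C = 0.1438 kJ/K.
ΔS_univ = −Q_H/T_H + Q_C/T_C = 0.06688 kJ/K (> 0, since η = 0.168 < η_Carnot = 0.555).

ΔS_univ ≈ 0.06688 kJ/K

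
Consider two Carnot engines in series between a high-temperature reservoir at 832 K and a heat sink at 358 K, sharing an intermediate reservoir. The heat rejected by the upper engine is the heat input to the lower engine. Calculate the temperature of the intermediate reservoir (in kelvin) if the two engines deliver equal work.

For reversible stages Q_m = Q_H·(T_m/T_H). Setting W₁ = Q_H(1 − T_m/T_H) equal to W₂ = Q_m(1 − T_C/T_m) = Q_H·(T_m − T_C)/T_H gives T_H − T_m = T_m − T_C, so T_m = (T_H + T_C)/2 = (832.00 + 358.00)/2 = 595 K.

T_m ≈ 595 K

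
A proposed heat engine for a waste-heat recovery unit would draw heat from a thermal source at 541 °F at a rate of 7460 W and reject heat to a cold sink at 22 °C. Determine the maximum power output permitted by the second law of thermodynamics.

Ẇ_max ≈ 3499 W

T_H = 541 °F → (541 − 32) × 5/9 = 282.78 °C = 555.93 K.
T_C = 22 °C → 22 + 273.15 = 295.15 K.
The second-law ceiling is the Carnot efficiency, η_max = 1 − T_C/T_H = 1 − 295.15/555.93 = 0.4691.
W_max = η_max · Q_H = 0.4691 × 7460 = 3499 W.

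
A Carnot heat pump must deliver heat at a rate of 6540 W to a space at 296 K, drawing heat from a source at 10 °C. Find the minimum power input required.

Ẇ_in ≈ 283.9 W

T_C = 10 °C → 10 + 273.15 = 283.15 K.
For a reversible heat pump, COP_HP = T_H/(T_H − T_C) = 296.00/12.85 = 23.0350.
W = Q_H/COP_HP = 6540/23.0350 = 283.9 W.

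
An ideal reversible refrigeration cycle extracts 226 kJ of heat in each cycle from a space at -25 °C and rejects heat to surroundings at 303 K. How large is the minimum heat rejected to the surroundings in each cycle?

Q_H ≈ 276.0 kJ

T_C = -25 °C → -25 + 273.15 = 248.15 K.
For a reversible cycle Q_H/Q_C = T_H/T_C, so Q_H = Q_C·T_H/T_C = 226 × 303.00/248.15 = 276.0 kJ.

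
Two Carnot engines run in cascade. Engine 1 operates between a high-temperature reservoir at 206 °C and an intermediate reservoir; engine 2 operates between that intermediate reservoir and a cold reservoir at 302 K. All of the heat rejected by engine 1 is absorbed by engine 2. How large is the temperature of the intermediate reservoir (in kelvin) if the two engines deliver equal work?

T_H = 206 °C → 206 + 273.15 = 479.15 K.
For reversible stages Q_m = Q_H·(T_m/T_H). Setting W₁ = Q_H(1 − T_m/T_H) equal to W₂ = Q_m(1 − T_C/T_m) = Q_H·(T_m − T_C)/T_H gives T_H − T_m = T_m − T_C, so T_m = (T_H + T_C)/2 = (479.15 + 302.00)/2 = 390.6 K.

T_m ≈ 390.6 K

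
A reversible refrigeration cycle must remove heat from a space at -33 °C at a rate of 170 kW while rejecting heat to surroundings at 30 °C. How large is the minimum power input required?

Ẇ_in ≈ 44.6 kW

T_H = 30 °C → 30 + 273.15 = 303.15 K.
T_C = -33 °C → -33 + 273.15 = 240.15 K.
The reversible coefficient of performance is COP_R = T_C/(T_H − T_C) = 240.15/63.00 = 3.8119.
W = Q_C/COP_R = 170/3.8119 = 44.6 kW.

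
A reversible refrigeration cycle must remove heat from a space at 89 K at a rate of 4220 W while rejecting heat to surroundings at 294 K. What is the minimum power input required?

For a reversible refrigerator, COP_R = T_C/(T_H − T_C) = 89.00/205.00 = 0.4341.
W = Q_C/COP_R = 4220/0.4341 = 9720 W.

Ẇ_in ≈ 9720 W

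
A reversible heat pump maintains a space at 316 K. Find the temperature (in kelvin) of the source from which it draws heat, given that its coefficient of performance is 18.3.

COP_HP = T_H/(T_H − T_C) ⇒ T_C = T_H·(COP_HP − 1)/COP_HP = 316.00 × (18.3 − 1)/18.3 = 298.7 K.

T_C ≈ 298.7 K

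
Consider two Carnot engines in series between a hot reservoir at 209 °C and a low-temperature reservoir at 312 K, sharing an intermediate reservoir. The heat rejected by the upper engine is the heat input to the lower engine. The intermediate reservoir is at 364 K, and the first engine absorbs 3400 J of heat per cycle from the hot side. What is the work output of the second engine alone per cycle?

W₂ ≈ 367 J

T_H = 209 °C → 209 + 273.15 = 482.15 K.
Heat entering the second stage: Q_m = Q_H·(T_m/T_H) = 3400 × 364.00/482.15 = 2570 J.
Second-stage efficiency η₂ = 1 − T_C/T_m = 1 − 312.00/364.00 = 0.1429, so W₂ = η₂·Q_m = 367 J.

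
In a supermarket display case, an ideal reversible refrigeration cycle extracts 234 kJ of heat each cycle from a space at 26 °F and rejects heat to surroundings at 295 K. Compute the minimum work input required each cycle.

W_in ≈ 21.8 kJ

T_C = 26 °F → (26 − 32) × 5/9 = -3.33 °C = 269.82 K.
COP_R = T_C/(T_H − T_C) = 269.82/25.18 = 10.7141.
W = Q_C/COP_R = 234/10.7141 = 21.8 kJ.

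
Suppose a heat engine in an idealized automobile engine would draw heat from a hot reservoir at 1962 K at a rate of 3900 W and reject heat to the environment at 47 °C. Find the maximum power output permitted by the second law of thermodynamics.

Ẇ_max ≈ 3260 W

T_C = 47 °C → 47 + 273.15 = 320.15 K.
By the Carnot theorem, η_max = 1 − T_C/T_H = 1 − 320.15/1962.00 = 0.8368.
W_max = η_max · Q_H = 0.8368 × 3900 = 3260 W.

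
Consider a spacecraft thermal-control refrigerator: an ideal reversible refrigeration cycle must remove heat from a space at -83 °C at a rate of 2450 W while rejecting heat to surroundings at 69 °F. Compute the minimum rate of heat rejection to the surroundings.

Q̇_H ≈ 3780 W

T_H = 69 °F → (69 − 32) × 5/9 = 20.56 °C = 293.71 K.
T_C = -83 °C → -83 + 273.15 = 190.15 K.
For a reversible cycle Q_H/Q_C = T_H/T_C, so Q_H = Q_C·T_H/T_C = 2450 × 293.71/190.15 = 3780 W.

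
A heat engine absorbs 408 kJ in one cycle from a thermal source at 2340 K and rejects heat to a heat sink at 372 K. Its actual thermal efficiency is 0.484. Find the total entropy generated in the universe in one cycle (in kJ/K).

ΔS_univ ≈ 0.392 kJ/K

W = η·Q_H = 0.484 × 408 = 197.5 kJ, so Q_C = Q_H − W = 210.5 kJ.
Entropy balance on the reservoirs: −Q_H/T_H = -0.1744 kJ/K, +Q_C/T_C = 0.5659 kJ/K.
ΔS_univ = −Q_H/T_H + Q_C/T_C = 0.392 kJ/K (> 0, since η = 0.484 < η_Carnot = 0.841).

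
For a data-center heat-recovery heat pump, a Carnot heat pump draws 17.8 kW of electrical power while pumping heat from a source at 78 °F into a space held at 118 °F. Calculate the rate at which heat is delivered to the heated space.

Q̇_H ≈ 257.1 kW

T_H = 118 °F → (118 − 32) × 5/9 = 47.78 °C = 320.93 K.
T_C = 78 °F → (78 − 32) × 5/9 = 25.56 °C = 298.71 K.
The Carnot heat-pump COP is COP_HP = T_H/(T_H − T_C) = 320.93/22.22 = 14.4417.
Q_H = COP_HP · W = 14.4417 × 17.8 = 257.1 kW.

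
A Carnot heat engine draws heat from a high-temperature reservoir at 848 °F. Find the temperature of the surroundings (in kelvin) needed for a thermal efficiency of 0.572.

T_C ≈ 311 K

T_H = 848 °F → (848 − 32) × 5/9 = 453.33 °C = 726.48 K.
From η = 1 − T_C/T_H, T_C = T_H·(1 − η) = 726.48 × (1 − 0.572) = 311 K.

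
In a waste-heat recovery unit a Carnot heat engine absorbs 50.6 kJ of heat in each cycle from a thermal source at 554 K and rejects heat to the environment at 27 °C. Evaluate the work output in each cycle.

W ≈ 23.2 kJ

T_C = 27 °C → 27 + 273.15 = 300.15 K.
For a reversible engine, η = 1 − T_C/T_H = 1 − 300.15/554.00 = 0.4582.
W = η·Q_H = 0.4582 × 50.6 = 23.2 kJ.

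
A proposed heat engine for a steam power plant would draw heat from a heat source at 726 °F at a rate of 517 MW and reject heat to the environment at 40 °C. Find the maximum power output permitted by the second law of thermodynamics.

T_H = 726 °F → (726 − 32) × 5/9 = 385.56 °C = 658.71 K.
T_C = 40 °C → 40 + 273.15 = 313.15 K.
The second-law ceiling is the Carnot efficiency, η_max = 1 − T_C/T_H = 1 − 313.15/658.71 = 0.5246.
W_max = η_max · Q_H = 0.5246 × 517 = 271 MW.

Ẇ_max ≈ 271 MW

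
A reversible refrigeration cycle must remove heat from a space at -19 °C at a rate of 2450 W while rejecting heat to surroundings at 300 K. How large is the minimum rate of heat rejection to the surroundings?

Q̇_H ≈ 2892 W

T_C = -19 °C → -19 + 273.15 = 254.15 K.
For a reversible cycle Q_H/Q_C = T_H/T_C, so Q_H = Q_C·T_H/T_C = 2450 × 300.00/254.15 = 2892 W.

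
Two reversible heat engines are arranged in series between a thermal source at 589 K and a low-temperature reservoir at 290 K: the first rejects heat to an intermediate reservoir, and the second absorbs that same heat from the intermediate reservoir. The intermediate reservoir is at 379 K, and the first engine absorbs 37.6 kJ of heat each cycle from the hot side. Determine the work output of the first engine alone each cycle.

First-stage efficiency η₁ = 1 − T_m/T_H = 1 − 379.00/589.00 = 0.3565.
W₁ = η₁·Q_H = 0.3565 × 37.6 = 13.4 kJ.

W₁ ≈ 13.4 kJ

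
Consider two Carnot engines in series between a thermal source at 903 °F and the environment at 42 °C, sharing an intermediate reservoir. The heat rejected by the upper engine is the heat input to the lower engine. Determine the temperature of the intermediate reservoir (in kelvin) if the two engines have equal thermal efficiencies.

T_m ≈ 488.4 K

T_H = 903 °F → (903 − 32) × 5/9 = 483.89 °C = 757.04 K.
T_C = 42 °C → 42 + 273.15 = 315.15 K.
Equal efficiencies require 1 − T_m/T_H = 1 − T_C/T_m, i.e. T_m/T_H = T_C/T_m, so T_m = √(T_H·T_C) = √(757.04 × 315.15) = 488.4 K.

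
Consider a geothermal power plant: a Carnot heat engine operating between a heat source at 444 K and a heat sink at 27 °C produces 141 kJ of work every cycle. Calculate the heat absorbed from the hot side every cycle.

T_C = 27 °C → 27 + 273.15 = 300.15 K.
η_rev = 1 − T_C/T_H = 1 − 300.15/444.00 = 0.3240.
Q_H = W/η = 141/0.3240 = 435 kJ.

Q_H ≈ 435 kJ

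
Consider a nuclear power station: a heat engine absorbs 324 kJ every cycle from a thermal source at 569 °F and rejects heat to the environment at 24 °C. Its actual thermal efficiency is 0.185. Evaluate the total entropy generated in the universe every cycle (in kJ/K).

T_H = 569 °F → (569 − 32) × 5/9 = 298.33 °C = 571.48 K.
T_C = 24 °C → 24 + 273.15 = 297.15 K.
W = η·Q_H = 0.185 × 324 = 59.94 kJ, so Q_C = Q_H − W = 264.1 kJ.
The hot reservoir loses entropy Q_H/T_H = 324/571.48 = 0.5669 kJ/K; the cold reservoir gains Q_C/T_C = 264.1/297.15 = 0.8886 kJ/K.
ΔS_univ = −Q_H/T_H + Q_C/T_C = 0.322 kJ/K (> 0, since η = 0.185 < η_Carnot = 0.480).

ΔS_univ ≈ 0.322 kJ/K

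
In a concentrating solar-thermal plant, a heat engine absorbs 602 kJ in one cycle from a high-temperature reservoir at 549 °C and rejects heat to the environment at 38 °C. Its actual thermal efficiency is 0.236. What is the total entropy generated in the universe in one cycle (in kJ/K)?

ΔS_univ ≈ 0.746 kJ/K

T_H = 549 °C → 549 + 273.15 = 822.15 K.
T_C = 38 °C → 38 + 273.15 = 311.15 K.
W = η·Q_H = 0.236 × 602 = 142.1 kJ, so Q_C = Q_H − W = 459.9 kJ.
Reservoir entropy changes: ΔS_H = −Q_H/T_H = −602/822.15 = -0.7322 kJ/K and ΔS_C = +Q_C/T_C = 459.9/311.15 = 1.478 kJ/K.
ΔS_univ = −Q_H/T_H + Q_C/T_C = 0.746 kJ/K (> 0, since η = 0.236 < η_Carnot = 0.622).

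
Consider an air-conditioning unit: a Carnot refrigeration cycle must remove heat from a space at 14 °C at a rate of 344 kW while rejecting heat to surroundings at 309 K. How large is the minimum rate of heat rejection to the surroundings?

T_C = 14 °C → 14 + 273.15 = 287.15 K.
For a reversible cycle Q_H/Q_C = T_H/T_C, so Q_H = Q_C·T_H/T_C = 344 × 309.00/287.15 = 370 kW.

Q̇_H ≈ 370 kW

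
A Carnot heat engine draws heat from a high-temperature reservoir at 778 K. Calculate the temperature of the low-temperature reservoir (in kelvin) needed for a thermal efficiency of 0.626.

T_C ≈ 291.0 K

From η = 1 − T_C/T_H, T_C = T_H·(1 − η) = 778.00 × (1 − 0.626) = 291.0 K.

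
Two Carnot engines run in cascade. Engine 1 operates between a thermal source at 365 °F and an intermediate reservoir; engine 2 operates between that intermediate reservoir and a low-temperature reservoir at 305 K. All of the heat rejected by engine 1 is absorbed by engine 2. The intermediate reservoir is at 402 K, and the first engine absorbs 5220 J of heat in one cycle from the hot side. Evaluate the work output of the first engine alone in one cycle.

W₁ ≈ 639.8 J

T_H = 365 °F → (365 − 32) × 5/9 = 185.00 °C = 458.15 K.
First-stage efficiency η₁ = 1 − T_m/T_H = 1 − 402.00/458.15 = 0.1226.
W₁ = η₁·Q_H = 0.1226 × 5220 = 639.8 J.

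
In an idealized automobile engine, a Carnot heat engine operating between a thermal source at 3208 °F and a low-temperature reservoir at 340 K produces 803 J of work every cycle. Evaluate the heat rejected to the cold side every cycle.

Q_C ≈ 161 J

T_H = 3208 °F → (3208 − 32) × 5/9 = 1764.44 °C = 2037.59 K.
Since the cycle is reversible, η = 1 − T_C/T_H = 1 − 340.00/2037.59 = 0.8331.
Since Q_C/Q_H = T_C/T_H and Q_H = W/η, Q_C = W·T_C/(T_H − T_C) = 803 × 340.00/1697.59 = 161 J.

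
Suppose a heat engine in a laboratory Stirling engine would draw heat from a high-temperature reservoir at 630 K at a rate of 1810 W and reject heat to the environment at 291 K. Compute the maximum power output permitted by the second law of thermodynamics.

Ẇ_max ≈ 974 W

The second-law ceiling is the Carnot efficiency, η_max = 1 − T_C/T_H = 1 − 291.00/630.00 = 0.5381.
W_max = η_max · Q_H = 0.5381 × 1810 = 974 W.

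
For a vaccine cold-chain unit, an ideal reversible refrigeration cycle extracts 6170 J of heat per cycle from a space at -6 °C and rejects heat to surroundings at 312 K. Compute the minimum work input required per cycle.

W_in ≈ 1036 J

T_C = -6 °C → -6 + 273.15 = 267.15 K.
The reversible coefficient of performance is COP_R = T_C/(T_H − T_C) = 267.15/44.85 = 5.9565.
W = Q_C/COP_R = 6170/5.9565 = 1036 J.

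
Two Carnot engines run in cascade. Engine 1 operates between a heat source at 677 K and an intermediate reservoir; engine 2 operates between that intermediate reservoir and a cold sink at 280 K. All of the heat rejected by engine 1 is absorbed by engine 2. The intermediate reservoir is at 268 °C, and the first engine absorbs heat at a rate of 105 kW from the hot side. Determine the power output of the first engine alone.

T_m = 268 °C → 268 + 273.15 = 541.15 K.
First-stage efficiency η₁ = 1 − T_m/T_H = 1 − 541.15/677.00 = 0.2007.
W₁ = η₁·Q_H = 0.2007 × 105 = 21.07 kW.

Ẇ₁ ≈ 21.07 kW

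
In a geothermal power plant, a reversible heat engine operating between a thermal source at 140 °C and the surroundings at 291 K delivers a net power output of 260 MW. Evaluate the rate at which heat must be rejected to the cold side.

T_H = 140 °C → 140 + 273.15 = 413.15 K.
Carnot efficiency: η = 1 − T_C/T_H = 1 − 291.00/413.15 = 0.2957.
Since Q_C/Q_H = T_C/T_H and Q_H = W/η, Q_C = W·T_C/(T_H − T_C) = 260 × 291.00/122.15 = 619 MW.

Q̇_C ≈ 619 MW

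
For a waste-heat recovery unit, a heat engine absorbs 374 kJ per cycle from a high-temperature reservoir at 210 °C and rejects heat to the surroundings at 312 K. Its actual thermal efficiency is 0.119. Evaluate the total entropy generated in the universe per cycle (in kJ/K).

ΔS_univ ≈ 0.282 kJ/K

T_H = 210 °C → 210 + 273.15 = 483.15 K.
W = η·Q_H = 0.119 × 374 = 44.51 kJ, so Q_C = Q_H − W = 329.5 kJ.
Reservoir entropy changes: ΔS_H = −Q_H/T_H = −374/483.15 = -0.7741 kJ/K and ΔS_C = +Q_C/T_C = 329.5/312.00 = 1.056 kJ/K.
ΔS_univ = −Q_H/T_H + Q_C/T_C = 0.282 kJ/K (> 0, since η = 0.119 < η_Carnot = 0.354).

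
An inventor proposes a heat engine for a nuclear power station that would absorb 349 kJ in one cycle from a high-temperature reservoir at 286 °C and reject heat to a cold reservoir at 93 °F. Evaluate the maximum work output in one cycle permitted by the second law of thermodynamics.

T_H = 286 °C → 286 + 273.15 = 559.15 K.
T_C = 93 °F → (93 − 32) × 5/9 = 33.89 °C = 307.04 K.
By the Carnot theorem, η_max = 1 − T_C/T_H = 1 − 307.04/559.15 = 0.4509.
W_max = η_max · Q_H = 0.4509 × 349 = 157 kJ.

W_max ≈ 157 kJ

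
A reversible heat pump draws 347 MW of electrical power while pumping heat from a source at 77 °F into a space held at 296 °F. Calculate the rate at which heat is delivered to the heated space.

Q̇_H ≈ 1197 MW

T_H = 296 °F → (296 − 32) × 5/9 = 146.67 °C = 419.82 K.
T_C = 77 °F → (77 − 32) × 5/9 = 25.00 °C = 298.15 K.
For a reversible heat pump, COP_HP = T_H/(T_H − T_C) = 419.82/121.67 = 3.4505.
Q_H = COP_HP · W = 3.4505 × 347 = 1197 MW.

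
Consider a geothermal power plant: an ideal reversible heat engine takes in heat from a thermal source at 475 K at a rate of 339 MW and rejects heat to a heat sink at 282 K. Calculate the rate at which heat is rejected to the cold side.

η_rev = 1 − T_C/T_H = 1 − 282.00/475.00 = 0.4063.
For a reversible cycle Q_C/Q_H = T_C/T_H, so Q_C = 339 × 282.00/475.00 = 201.3 MW.

Q̇_C ≈ 201.3 MW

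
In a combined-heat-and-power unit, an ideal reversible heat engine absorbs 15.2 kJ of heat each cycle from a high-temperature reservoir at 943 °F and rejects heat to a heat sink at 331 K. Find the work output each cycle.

W ≈ 8.744 kJ

T_H = 943 °F → (943 − 32) × 5/9 = 506.11 °C = 779.26 K.
Since the cycle is reversible, η = 1 − T_C/T_H = 1 − 331.00/779.26 = 0.5752.
W = η·Q_H = 0.5752 × 15.2 = 8.744 kJ.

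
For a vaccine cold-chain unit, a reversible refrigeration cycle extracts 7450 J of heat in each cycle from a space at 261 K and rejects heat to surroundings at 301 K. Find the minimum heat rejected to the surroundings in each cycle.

Q_H ≈ 8590 J

For a reversible cycle Q_H/Q_C = T_H/T_C, so Q_H = Q_C·T_H/T_C = 7450 × 301.00/261.00 = 8590 J.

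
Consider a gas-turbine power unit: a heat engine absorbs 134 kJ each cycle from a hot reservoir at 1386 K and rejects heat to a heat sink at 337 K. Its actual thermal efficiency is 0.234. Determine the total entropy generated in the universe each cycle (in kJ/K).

ΔS_univ ≈ 0.208 kJ/K

W = η·Q_H = 0.234 × 134 = 31.36 kJ, so Q_C = Q_H − W = 102.6 kJ.
The hot reservoir loses entropy Q_H/T_H = 134/1386.00 = 0.09668 kJ/K; the cold reservoir gains Q_C/T_C = 102.6/337.00 = 0.3046 kJ/K.
ΔS_univ = −Q_H/T_H + Q_C/T_C = 0.208 kJ/K (> 0, since η = 0.234 < η_Carnot = 0.757).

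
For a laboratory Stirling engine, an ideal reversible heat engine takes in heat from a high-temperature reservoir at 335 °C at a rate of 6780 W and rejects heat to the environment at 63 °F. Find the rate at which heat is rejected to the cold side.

T_H = 335 °C → 335 + 273.15 = 608.15 K.
T_C = 63 °F → (63 − 32) × 5/9 = 17.22 °C = 290.37 K.
η_rev = 1 − T_C/T_H = 1 − 290.37/608.15 = 0.5225.
For a reversible cycle Q_C/Q_H = T_C/T_H, so Q_C = 6780 × 290.37/608.15 = 3240 W.

Q̇_C ≈ 3240 W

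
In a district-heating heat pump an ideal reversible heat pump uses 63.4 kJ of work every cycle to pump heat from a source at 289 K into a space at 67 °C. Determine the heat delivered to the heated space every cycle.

T_H = 67 °C → 67 + 273.15 = 340.15 K.
The Carnot heat-pump COP is COP_HP = T_H/(T_H − T_C) = 340.15/51.15 = 6.6500.
Q_H = COP_HP · W = 6.6500 × 63.4 = 422 kJ.

Q_H ≈ 422 kJ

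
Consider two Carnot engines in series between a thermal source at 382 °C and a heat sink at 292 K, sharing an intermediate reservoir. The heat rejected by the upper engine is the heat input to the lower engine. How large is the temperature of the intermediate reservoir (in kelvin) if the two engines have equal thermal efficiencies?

T_m ≈ 437.4 K

T_H = 382 °C → 382 + 273.15 = 655.15 K.
Equal efficiencies require 1 − T_m/T_H = 1 − T_C/T_m, i.e. T_m/T_H = T_C/T_m, so T_m = √(T_H·T_C) = √(655.15 × 292.00) = 437.4 K.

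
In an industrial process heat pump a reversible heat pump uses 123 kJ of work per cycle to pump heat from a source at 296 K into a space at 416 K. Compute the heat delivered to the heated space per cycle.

Q_H ≈ 426 kJ

The Carnot heat-pump COP is COP_HP = T_H/(T_H − T_C) = 416.00/120.00 = 3.4667.
Q_H = COP_HP · W = 3.4667 × 123 = 426 kJ.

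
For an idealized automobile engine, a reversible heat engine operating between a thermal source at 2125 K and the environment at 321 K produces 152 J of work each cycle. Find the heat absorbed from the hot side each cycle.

The Carnot efficiency is η = 1 − T_C/T_H = 1 − 321.00/2125.00 = 0.8489.
Q_H = W/η = 152/0.8489 = 179 J.

Q_H ≈ 179 J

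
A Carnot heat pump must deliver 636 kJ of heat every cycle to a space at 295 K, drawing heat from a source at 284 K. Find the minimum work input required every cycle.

W_in ≈ 23.72 kJ

COP_HP = T_H/(T_H − T_C) = 295.00/11.00 = 26.8182.
W = Q_H/COP_HP = 636/26.8182 = 23.72 kJ.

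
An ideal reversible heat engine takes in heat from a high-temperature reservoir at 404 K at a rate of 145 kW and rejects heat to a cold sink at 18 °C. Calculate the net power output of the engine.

Ẇ ≈ 40.5 kW

T_C = 18 °C → 18 + 273.15 = 291.15 K.
For a reversible engine, η = 1 − T_C/T_H = 1 − 291.15/404.00 = 0.2793.
W = η·Q_H = 0.2793 × 145 = 40.5 kW.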